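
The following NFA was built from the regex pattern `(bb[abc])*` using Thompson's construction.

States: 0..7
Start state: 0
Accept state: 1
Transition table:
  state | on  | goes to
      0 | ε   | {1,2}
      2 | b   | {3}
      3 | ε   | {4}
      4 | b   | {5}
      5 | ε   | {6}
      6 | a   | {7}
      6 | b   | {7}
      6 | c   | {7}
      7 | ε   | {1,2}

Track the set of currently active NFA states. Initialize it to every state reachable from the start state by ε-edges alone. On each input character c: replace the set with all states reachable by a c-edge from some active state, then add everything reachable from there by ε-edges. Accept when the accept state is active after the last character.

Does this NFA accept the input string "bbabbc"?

Answer: ACCEPT

Derivation:
S₀ = ε-closure({0}) = {0,1,2}
'b' @ 1: {3,4}
'b' @ 2: {5,6}
'a' @ 3: {1,2,7}  (accept∈set)
'b' @ 4: {3,4}
'b' @ 5: {5,6}
'c' @ 6: {1,2,7}  (accept∈set)
after full input: {1,2,7}  (accept=1 in)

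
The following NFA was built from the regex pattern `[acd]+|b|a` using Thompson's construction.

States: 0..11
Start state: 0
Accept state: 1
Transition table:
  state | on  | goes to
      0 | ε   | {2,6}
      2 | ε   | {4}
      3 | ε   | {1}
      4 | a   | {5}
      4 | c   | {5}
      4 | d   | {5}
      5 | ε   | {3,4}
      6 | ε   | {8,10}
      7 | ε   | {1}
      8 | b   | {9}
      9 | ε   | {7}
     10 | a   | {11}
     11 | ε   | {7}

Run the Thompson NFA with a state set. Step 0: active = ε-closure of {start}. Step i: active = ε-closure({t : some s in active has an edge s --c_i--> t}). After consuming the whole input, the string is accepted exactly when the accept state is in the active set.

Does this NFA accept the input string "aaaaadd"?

start: ε-closure({0}) = {0,2,4,6,8,10}
'a' @ 1: {1,3,4,5,7,11}  [accepting]
'a' @ 2: {1,3,4,5}  [accepting]
'a' @ 3: {1,3,4,5}  [accepting]
'a' @ 4: {1,3,4,5}  [accepting]
'a' @ 5: {1,3,4,5}  [accepting]
'd' @ 6: {1,3,4,5}  [accepting]
'd' @ 7: {1,3,4,5}  [accepting]
after full input: {1,3,4,5}  (accept=1 in)

Answer: ACCEPT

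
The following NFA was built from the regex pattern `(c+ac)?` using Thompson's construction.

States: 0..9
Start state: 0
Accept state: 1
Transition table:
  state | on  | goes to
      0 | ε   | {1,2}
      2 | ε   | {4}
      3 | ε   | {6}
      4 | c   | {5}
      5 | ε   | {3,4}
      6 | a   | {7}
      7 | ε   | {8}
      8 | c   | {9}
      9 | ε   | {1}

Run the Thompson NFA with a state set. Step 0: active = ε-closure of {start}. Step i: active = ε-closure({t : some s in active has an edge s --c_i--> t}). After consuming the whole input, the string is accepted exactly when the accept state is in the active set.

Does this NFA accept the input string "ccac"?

start: ε-closure({0}) = {0,1,2,4}
'c' @ 1: {3,4,5,6}
'c' @ 2: {3,4,5,6}
'a' @ 3: {7,8}
'c' @ 4: {1,9}  ✓accept
after full input: {1,9}  (accept=1 in)

Answer: ACCEPT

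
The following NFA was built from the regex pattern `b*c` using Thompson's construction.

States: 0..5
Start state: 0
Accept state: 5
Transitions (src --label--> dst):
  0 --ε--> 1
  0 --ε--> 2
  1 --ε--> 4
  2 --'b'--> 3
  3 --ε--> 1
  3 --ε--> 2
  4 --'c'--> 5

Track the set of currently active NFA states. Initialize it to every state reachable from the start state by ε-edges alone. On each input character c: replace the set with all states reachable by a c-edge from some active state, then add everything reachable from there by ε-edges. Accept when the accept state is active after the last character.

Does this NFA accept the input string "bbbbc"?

Answer: ACCEPT

Steps:
initial (ε-close {0}): {0,1,2,4}
'b' @ 1: {1,2,3,4}
'b' @ 2: {1,2,3,4}
'b' @ 3: {1,2,3,4}
'b' @ 4: {1,2,3,4}
'c' @ 5: {5}  ✓accept
end set {5} — state 5 in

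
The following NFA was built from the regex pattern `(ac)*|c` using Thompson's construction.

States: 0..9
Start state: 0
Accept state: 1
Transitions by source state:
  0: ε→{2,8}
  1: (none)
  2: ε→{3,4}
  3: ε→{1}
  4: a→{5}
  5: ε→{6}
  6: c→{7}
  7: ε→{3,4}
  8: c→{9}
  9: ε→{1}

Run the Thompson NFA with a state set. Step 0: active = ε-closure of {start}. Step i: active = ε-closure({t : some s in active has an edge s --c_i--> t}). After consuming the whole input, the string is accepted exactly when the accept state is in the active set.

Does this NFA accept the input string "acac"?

S₀ = ε-closure({0}) = {0,1,2,3,4,8}
'a' @ 1: {5,6}
'c' @ 2: {1,3,4,7}  ✓accept
'a' @ 3: {5,6}
'c' @ 4: {1,3,4,7}  ✓accept
final: {1,3,4,7}; accept 1 in set

Answer: ACCEPT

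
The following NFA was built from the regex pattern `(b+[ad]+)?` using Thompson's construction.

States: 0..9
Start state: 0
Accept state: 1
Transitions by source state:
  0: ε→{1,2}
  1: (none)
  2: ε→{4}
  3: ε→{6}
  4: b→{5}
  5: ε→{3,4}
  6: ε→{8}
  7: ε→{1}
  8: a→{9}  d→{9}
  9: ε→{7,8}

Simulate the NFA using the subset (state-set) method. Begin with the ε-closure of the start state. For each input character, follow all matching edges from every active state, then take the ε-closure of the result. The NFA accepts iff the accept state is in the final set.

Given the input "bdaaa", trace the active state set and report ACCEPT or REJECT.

S₀ = ε-closure({0}) = {0,1,2,4}
'b' @ 1: {3,4,5,6,8}
'd' @ 2: {1,7,8,9}  (accept∈set)
'a' @ 3: {1,7,8,9}  (accept∈set)
'a' @ 4: {1,7,8,9}  (accept∈set)
'a' @ 5: {1,7,8,9}  (accept∈set)
end set {1,7,8,9} — state 1 in

Answer: ACCEPT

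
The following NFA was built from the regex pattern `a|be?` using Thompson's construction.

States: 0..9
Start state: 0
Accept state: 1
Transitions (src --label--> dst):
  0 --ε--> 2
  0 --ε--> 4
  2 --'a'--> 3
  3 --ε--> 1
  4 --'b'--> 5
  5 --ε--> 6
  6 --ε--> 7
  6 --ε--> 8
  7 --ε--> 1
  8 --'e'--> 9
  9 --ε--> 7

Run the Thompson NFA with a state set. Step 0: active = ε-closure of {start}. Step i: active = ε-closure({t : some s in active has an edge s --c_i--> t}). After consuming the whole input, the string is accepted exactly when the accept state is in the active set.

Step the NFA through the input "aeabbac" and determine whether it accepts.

Answer: REJECT

Trace:
S₀ = ε-closure({0}) = {0,2,4}
'a' @ 1: {1,3}  ✓accept
'e' @ 2: {}  — state set empty
rest 'abbac' ignored (set empty)
final: {}; accept 1 not in set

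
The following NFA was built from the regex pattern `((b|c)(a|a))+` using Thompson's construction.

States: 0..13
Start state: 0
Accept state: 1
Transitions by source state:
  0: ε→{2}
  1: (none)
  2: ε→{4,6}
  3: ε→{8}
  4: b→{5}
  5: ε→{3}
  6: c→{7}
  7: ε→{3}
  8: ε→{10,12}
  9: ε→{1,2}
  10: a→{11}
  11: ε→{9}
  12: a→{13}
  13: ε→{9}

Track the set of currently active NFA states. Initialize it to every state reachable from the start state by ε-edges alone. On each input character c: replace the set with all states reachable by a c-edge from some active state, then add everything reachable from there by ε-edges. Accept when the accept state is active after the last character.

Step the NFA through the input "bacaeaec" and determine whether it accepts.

Answer: REJECT

Trace:
start: ε-closure({0}) = {0,2,4,6}
'b' @ 1: {3,5,8,10,12}
'a' @ 2: {1,2,4,6,9,11,13}  ✓accept
'c' @ 3: {3,7,8,10,12}
'a' @ 4: {1,2,4,6,9,11,13}  ✓accept
'e' @ 5: {}  — no active states
rest 'aec' ignored (set empty)
end set {} — state 1 not in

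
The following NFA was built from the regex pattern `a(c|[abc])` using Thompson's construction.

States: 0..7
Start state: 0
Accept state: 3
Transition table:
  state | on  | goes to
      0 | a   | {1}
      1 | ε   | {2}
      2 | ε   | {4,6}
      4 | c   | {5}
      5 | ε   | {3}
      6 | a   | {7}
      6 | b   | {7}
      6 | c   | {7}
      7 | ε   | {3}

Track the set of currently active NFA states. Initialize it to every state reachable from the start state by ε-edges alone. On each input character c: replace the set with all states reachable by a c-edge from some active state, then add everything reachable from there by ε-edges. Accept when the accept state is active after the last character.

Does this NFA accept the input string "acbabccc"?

S₀ = ε-closure({0}) = {0}
'a' @ 1: {1,2,4,6}
'c' @ 2: {3,5,7}  [accepting]
'b' @ 3: {}  — state set empty
rest 'abccc' ignored (set empty)
final: {}; accept 3 not in set

Answer: REJECT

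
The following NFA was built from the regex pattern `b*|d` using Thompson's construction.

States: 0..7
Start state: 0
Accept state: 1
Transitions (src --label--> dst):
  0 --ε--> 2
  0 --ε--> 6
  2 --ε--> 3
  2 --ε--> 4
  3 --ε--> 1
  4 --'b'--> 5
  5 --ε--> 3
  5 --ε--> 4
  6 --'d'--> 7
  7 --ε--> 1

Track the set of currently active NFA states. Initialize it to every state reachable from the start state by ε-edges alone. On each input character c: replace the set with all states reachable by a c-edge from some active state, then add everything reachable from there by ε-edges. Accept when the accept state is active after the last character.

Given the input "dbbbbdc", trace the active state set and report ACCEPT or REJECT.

S₀ = ε-closure({0}) = {0,1,2,3,4,6}
'd' @ 1: {1,7}  (accept∈set)
'b' @ 2: {}  — state set empty
rest 'bbbdc' ignored (set empty)
after full input: {}  (accept=1 not in)

Answer: REJECT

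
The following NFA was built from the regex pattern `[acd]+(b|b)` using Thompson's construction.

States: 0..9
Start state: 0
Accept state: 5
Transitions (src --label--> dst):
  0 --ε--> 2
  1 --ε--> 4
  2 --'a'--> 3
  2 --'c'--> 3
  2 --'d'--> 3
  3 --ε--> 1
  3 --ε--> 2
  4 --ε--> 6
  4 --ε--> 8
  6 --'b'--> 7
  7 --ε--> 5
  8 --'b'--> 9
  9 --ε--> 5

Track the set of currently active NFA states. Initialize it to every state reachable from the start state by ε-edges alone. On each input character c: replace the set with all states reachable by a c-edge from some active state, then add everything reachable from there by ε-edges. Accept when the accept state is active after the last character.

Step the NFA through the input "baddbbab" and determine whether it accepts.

initial (ε-close {0}): {0,2}
'b' @ 1: {}  — no active states
rest 'addbbab' ignored (set empty)
end set {} — state 5 not in

Answer: REJECT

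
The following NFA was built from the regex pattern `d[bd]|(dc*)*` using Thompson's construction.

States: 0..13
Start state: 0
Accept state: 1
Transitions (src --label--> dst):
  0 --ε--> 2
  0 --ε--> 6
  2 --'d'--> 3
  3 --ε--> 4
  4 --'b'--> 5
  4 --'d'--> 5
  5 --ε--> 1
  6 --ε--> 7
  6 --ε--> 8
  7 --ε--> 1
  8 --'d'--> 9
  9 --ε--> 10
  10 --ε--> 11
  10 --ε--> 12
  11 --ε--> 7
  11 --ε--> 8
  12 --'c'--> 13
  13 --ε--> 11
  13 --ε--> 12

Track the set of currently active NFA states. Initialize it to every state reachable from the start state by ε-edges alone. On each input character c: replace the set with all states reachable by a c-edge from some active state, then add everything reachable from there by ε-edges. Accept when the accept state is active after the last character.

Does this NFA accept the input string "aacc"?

initial (ε-close {0}): {0,1,2,6,7,8}
'a' @ 1: {}  — no active states
rest 'acc' ignored (set empty)
final: {}; accept 1 not in set

Answer: REJECT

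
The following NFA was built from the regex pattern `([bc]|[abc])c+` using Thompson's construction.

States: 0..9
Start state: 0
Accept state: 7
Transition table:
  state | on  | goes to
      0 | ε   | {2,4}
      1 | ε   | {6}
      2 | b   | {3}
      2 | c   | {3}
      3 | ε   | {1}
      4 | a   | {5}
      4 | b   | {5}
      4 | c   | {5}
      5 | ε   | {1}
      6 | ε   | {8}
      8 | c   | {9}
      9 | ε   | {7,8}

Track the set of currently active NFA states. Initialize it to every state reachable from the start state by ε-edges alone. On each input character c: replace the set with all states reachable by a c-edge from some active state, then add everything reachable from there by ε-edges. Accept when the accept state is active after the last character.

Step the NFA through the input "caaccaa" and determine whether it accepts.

start: ε-closure({0}) = {0,2,4}
'c' @ 1: {1,3,5,6,8}
'a' @ 2: {}  — dead — no transitions
rest 'accaa' ignored (set empty)
after full input: {}  (accept=7 not in)

Answer: REJECT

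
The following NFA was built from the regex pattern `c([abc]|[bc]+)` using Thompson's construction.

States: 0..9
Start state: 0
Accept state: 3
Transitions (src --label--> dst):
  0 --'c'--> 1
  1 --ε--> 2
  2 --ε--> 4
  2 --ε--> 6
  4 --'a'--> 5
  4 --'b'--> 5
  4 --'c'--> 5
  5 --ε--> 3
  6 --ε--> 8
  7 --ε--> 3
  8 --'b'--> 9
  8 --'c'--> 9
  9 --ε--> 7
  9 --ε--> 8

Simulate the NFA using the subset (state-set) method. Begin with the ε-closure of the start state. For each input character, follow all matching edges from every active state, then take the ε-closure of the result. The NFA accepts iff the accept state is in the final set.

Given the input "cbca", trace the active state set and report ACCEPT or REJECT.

Answer: REJECT

Trace:
S₀ = ε-closure({0}) = {0}
'c' @ 1: {1,2,4,6,8}
'b' @ 2: {3,5,7,8,9}  (accept∈set)
'c' @ 3: {3,7,8,9}  (accept∈set)
'a' @ 4: {}  — no active states
after full input: {}  (accept=3 not in)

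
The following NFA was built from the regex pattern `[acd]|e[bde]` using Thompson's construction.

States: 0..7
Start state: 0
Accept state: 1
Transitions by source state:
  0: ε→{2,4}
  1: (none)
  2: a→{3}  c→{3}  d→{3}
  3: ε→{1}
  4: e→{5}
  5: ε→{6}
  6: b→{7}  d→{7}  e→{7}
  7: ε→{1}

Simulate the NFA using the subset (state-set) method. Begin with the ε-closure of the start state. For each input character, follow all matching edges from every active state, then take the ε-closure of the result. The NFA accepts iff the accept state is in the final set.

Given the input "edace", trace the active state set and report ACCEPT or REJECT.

Answer: REJECT

Steps:
S₀ = ε-closure({0}) = {0,2,4}
'e' @ 1: {5,6}
'd' @ 2: {1,7}  ✓accept
'a' @ 3: {}  — no active states
rest 'ce' ignored (set empty)
after full input: {}  (accept=1 not in)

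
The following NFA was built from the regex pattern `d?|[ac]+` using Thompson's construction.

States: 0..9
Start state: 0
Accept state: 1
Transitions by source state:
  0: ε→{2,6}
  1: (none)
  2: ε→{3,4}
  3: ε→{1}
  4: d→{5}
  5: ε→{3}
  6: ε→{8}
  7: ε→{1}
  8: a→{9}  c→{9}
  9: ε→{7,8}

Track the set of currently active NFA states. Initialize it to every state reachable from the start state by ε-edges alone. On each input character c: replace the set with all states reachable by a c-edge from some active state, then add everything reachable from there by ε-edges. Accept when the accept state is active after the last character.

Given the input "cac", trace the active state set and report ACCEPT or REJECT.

Answer: ACCEPT

Derivation:
initial (ε-close {0}): {0,1,2,3,4,6,8}
'c' @ 1: {1,7,8,9}  (accept∈set)
'a' @ 2: {1,7,8,9}  (accept∈set)
'c' @ 3: {1,7,8,9}  (accept∈set)
end set {1,7,8,9} — state 1 in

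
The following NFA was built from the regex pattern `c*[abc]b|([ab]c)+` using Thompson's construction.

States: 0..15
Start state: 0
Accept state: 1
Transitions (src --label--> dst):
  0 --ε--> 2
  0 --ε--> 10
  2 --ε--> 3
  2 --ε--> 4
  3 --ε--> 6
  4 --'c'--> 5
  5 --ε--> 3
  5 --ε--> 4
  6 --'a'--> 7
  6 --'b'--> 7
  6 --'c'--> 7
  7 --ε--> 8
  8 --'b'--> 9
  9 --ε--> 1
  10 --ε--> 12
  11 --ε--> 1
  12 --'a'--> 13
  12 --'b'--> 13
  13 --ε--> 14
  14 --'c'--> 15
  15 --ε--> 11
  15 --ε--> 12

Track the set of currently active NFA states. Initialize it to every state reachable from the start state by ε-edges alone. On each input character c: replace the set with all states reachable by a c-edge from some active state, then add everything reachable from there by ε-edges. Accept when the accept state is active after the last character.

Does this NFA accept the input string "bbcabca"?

Answer: REJECT

Steps:
start: ε-closure({0}) = {0,2,3,4,6,10,12}
'b' @ 1: {7,8,13,14}
'b' @ 2: {1,9}  (accept∈set)
'c' @ 3: {}  — dead — no transitions
rest 'abca' ignored (set empty)
after full input: {}  (accept=1 not in)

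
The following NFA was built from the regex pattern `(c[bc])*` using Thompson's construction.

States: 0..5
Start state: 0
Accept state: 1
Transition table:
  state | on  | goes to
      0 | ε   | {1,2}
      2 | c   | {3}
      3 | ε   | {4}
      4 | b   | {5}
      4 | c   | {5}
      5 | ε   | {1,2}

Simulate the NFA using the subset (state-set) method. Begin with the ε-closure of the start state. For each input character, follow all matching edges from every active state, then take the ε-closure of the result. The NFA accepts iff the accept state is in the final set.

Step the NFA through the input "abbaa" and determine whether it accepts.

initial (ε-close {0}): {0,1,2}
'a' @ 1: {}  — no active states
rest 'bbaa' ignored (set empty)
final: {}; accept 1 not in set

Answer: REJECT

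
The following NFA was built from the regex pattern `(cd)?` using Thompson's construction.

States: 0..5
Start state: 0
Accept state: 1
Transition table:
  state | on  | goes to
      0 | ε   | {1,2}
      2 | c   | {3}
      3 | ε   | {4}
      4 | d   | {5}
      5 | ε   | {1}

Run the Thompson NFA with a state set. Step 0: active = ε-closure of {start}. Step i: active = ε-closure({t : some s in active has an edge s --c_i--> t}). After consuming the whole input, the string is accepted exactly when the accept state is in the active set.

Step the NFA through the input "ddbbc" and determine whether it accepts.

start: ε-closure({0}) = {0,1,2}
'd' @ 1: {}  — state set empty
rest 'dbbc' ignored (set empty)
end set {} — state 1 not in

Answer: REJECT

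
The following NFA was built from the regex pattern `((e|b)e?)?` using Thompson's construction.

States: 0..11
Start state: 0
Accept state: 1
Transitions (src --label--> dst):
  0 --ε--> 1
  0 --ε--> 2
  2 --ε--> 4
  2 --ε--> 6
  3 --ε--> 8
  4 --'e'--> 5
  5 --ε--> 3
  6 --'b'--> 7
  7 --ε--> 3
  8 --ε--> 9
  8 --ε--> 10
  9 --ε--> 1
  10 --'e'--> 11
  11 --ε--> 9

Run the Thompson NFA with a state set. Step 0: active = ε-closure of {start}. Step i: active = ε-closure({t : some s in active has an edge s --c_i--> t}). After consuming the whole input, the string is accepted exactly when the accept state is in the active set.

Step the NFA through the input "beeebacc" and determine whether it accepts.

Answer: REJECT

Steps:
initial (ε-close {0}): {0,1,2,4,6}
'b' @ 1: {1,3,7,8,9,10}  [accepting]
'e' @ 2: {1,9,11}  [accepting]
'e' @ 3: {}  — state set empty
rest 'ebacc' ignored (set empty)
final: {}; accept 1 not in set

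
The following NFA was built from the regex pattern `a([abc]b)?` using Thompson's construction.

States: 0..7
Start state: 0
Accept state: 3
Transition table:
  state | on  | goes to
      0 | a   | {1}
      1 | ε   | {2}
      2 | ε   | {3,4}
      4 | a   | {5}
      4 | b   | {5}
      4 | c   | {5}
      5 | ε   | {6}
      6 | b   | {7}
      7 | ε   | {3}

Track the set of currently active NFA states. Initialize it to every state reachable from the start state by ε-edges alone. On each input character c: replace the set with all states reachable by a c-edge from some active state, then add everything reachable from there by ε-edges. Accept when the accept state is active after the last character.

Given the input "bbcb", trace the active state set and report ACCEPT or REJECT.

Answer: REJECT

Derivation:
S₀ = ε-closure({0}) = {0}
'b' @ 1: {}  — state set empty
rest 'bcb' ignored (set empty)
after full input: {}  (accept=3 not in)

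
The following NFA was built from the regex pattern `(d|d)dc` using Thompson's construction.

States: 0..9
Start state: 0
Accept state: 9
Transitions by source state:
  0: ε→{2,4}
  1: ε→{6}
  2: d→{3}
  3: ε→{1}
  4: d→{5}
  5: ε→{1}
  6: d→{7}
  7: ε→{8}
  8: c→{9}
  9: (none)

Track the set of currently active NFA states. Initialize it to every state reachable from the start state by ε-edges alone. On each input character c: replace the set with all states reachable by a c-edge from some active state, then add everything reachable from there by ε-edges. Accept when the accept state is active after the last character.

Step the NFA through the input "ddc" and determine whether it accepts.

initial (ε-close {0}): {0,2,4}
'd' @ 1: {1,3,5,6}
'd' @ 2: {7,8}
'c' @ 3: {9}  (accept∈set)
final: {9}; accept 9 in set

Answer: ACCEPT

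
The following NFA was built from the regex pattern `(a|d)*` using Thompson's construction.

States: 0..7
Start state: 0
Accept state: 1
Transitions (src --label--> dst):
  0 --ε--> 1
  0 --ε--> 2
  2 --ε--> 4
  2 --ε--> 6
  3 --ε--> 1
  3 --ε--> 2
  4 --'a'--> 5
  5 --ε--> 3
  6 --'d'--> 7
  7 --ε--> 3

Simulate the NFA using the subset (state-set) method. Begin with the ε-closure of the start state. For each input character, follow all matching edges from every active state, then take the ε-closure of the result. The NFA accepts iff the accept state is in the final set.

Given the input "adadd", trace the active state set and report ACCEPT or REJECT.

S₀ = ε-closure({0}) = {0,1,2,4,6}
'a' @ 1: {1,2,3,4,5,6}  [accepting]
'd' @ 2: {1,2,3,4,6,7}  [accepting]
'a' @ 3: {1,2,3,4,5,6}  [accepting]
'd' @ 4: {1,2,3,4,6,7}  [accepting]
'd' @ 5: {1,2,3,4,6,7}  [accepting]
end set {1,2,3,4,6,7} — state 1 in

Answer: ACCEPT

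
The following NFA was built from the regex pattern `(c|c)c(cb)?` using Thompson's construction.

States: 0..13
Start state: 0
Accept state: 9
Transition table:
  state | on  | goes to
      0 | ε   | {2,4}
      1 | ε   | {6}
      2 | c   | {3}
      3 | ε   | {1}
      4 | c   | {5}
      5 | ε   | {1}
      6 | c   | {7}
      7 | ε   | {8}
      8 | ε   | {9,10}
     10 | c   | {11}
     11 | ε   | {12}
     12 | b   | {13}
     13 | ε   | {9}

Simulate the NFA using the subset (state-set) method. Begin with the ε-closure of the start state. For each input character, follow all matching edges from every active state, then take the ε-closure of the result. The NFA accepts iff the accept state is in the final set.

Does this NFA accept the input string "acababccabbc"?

Answer: REJECT

Trace:
start: ε-closure({0}) = {0,2,4}
'a' @ 1: {}  — dead — no transitions
rest 'cababccabbc' ignored (set empty)
end set {} — state 9 not in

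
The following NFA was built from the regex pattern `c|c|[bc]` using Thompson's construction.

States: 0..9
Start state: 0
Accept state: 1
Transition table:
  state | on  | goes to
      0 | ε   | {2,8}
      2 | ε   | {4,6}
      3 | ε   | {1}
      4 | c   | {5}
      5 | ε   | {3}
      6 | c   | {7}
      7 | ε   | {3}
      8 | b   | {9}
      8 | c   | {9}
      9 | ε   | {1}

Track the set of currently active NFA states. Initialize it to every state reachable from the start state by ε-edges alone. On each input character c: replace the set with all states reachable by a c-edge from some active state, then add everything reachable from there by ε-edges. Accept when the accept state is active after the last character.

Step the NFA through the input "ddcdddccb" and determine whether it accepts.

Answer: REJECT

Steps:
S₀ = ε-closure({0}) = {0,2,4,6,8}
'd' @ 1: {}  — no active states
rest 'dcdddccb' ignored (set empty)
end set {} — state 1 not in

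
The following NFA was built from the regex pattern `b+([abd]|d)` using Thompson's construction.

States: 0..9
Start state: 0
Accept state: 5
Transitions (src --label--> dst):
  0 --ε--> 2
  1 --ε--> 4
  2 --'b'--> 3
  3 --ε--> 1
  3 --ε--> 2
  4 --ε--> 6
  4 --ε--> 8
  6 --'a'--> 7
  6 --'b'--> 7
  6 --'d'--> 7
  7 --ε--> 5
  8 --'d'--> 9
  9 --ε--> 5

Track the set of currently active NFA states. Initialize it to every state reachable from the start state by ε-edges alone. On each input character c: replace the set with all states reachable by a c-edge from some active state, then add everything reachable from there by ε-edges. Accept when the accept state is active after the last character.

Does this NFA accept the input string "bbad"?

start: ε-closure({0}) = {0,2}
'b' @ 1: {1,2,3,4,6,8}
'b' @ 2: {1,2,3,4,5,6,7,8}  ✓accept
'a' @ 3: {5,7}  ✓accept
'd' @ 4: {}  — no active states
after full input: {}  (accept=5 not in)

Answer: REJECT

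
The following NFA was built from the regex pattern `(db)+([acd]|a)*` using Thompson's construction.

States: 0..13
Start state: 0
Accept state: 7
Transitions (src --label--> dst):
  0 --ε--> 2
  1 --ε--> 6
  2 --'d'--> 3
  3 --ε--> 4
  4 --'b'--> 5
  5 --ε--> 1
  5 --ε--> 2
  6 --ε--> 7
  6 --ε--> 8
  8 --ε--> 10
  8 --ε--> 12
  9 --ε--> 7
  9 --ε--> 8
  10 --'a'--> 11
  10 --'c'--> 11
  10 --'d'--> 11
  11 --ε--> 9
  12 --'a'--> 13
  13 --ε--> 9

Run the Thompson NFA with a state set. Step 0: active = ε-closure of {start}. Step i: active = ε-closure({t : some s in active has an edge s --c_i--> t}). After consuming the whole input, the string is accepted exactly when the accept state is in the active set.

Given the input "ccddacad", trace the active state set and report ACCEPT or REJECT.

start: ε-closure({0}) = {0,2}
'c' @ 1: {}  — no active states
rest 'cddacad' ignored (set empty)
after full input: {}  (accept=7 not in)

Answer: REJECT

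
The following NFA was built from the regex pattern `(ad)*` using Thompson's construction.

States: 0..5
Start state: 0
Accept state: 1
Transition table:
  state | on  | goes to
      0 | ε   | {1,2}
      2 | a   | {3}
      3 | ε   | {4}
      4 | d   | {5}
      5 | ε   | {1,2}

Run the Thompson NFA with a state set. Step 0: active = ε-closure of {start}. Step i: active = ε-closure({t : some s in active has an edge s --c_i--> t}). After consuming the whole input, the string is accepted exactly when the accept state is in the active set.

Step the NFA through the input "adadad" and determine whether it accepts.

Answer: ACCEPT

Steps:
initial (ε-close {0}): {0,1,2}
'a' @ 1: {3,4}
'd' @ 2: {1,2,5}  [accepting]
'a' @ 3: {3,4}
'd' @ 4: {1,2,5}  [accepting]
'a' @ 5: {3,4}
'd' @ 6: {1,2,5}  [accepting]
final: {1,2,5}; accept 1 in set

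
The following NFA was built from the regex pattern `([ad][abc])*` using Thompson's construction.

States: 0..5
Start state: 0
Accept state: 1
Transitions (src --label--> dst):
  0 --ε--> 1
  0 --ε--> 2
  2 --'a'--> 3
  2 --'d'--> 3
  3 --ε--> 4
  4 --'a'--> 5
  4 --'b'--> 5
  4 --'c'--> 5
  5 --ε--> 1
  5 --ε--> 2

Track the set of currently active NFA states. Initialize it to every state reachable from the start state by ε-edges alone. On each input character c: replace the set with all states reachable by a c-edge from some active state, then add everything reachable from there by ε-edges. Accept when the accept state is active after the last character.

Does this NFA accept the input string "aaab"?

Answer: ACCEPT

Derivation:
initial (ε-close {0}): {0,1,2}
'a' @ 1: {3,4}
'a' @ 2: {1,2,5}  ✓accept
'a' @ 3: {3,4}
'b' @ 4: {1,2,5}  ✓accept
end set {1,2,5} — state 1 in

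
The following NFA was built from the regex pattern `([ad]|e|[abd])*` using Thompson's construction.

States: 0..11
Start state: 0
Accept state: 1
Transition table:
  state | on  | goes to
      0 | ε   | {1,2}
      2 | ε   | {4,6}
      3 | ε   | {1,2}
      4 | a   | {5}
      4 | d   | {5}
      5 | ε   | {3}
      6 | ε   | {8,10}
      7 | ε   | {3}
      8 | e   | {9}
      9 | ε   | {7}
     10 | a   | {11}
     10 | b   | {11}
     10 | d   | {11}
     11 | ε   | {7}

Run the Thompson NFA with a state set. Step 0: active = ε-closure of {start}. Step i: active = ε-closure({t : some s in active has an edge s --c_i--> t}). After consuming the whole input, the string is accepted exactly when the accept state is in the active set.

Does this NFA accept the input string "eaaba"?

start: ε-closure({0}) = {0,1,2,4,6,8,10}
'e' @ 1: {1,2,3,4,6,7,8,9,10}  ✓accept
'a' @ 2: {1,2,3,4,5,6,7,8,10,11}  ✓accept
'a' @ 3: {1,2,3,4,5,6,7,8,10,11}  ✓accept
'b' @ 4: {1,2,3,4,6,7,8,10,11}  ✓accept
'a' @ 5: {1,2,3,4,5,6,7,8,10,11}  ✓accept
final: {1,2,3,4,5,6,7,8,10,11}; accept 1 in set

Answer: ACCEPT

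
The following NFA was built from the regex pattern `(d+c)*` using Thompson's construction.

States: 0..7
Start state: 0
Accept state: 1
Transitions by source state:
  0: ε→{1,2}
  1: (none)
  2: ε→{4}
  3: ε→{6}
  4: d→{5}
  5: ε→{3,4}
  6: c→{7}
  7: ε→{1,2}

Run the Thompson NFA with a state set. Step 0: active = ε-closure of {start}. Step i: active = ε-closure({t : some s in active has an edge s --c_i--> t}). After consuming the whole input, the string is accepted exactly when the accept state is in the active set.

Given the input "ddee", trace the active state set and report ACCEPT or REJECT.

Answer: REJECT

Trace:
initial (ε-close {0}): {0,1,2,4}
'd' @ 1: {3,4,5,6}
'd' @ 2: {3,4,5,6}
'e' @ 3: {}  — dead — no transitions
rest 'e' ignored (set empty)
after full input: {}  (accept=1 not in)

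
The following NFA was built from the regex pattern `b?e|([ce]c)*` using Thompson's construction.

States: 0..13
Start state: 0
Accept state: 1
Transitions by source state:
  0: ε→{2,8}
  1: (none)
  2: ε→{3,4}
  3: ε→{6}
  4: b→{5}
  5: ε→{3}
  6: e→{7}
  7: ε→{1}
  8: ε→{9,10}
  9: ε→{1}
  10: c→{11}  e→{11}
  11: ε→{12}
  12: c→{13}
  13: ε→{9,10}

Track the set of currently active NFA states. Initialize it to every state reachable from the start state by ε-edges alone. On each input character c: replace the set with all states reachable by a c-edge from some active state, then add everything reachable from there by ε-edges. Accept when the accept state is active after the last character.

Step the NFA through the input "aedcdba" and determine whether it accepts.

start: ε-closure({0}) = {0,1,2,3,4,6,8,9,10}
'a' @ 1: {}  — dead — no transitions
rest 'edcdba' ignored (set empty)
final: {}; accept 1 not in set

Answer: REJECT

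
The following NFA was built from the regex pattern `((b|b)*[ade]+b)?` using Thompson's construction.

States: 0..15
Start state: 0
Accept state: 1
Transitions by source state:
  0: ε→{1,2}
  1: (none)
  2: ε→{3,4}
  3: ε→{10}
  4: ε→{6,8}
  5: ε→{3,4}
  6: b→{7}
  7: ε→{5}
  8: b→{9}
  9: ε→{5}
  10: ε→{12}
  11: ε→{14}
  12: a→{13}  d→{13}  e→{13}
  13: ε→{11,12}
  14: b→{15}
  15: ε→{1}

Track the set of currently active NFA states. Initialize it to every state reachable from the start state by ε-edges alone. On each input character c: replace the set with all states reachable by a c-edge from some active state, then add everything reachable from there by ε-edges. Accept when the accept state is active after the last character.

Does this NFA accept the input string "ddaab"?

S₀ = ε-closure({0}) = {0,1,2,3,4,6,8,10,12}
'd' @ 1: {11,12,13,14}
'd' @ 2: {11,12,13,14}
'a' @ 3: {11,12,13,14}
'a' @ 4: {11,12,13,14}
'b' @ 5: {1,15}  ✓accept
final: {1,15}; accept 1 in set

Answer: ACCEPT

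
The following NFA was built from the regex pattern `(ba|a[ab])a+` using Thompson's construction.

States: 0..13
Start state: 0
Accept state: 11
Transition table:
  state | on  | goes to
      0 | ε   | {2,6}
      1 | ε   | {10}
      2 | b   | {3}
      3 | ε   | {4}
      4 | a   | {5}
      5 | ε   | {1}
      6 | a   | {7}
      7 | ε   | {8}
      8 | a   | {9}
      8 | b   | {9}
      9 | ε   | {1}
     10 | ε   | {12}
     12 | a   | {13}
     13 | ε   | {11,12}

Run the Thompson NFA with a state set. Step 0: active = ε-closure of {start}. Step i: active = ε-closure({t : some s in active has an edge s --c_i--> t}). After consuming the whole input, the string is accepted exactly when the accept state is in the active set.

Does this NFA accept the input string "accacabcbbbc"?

S₀ = ε-closure({0}) = {0,2,6}
'a' @ 1: {7,8}
'c' @ 2: {}  — no active states
rest 'cacabcbbbc' ignored (set empty)
after full input: {}  (accept=11 not in)

Answer: REJECT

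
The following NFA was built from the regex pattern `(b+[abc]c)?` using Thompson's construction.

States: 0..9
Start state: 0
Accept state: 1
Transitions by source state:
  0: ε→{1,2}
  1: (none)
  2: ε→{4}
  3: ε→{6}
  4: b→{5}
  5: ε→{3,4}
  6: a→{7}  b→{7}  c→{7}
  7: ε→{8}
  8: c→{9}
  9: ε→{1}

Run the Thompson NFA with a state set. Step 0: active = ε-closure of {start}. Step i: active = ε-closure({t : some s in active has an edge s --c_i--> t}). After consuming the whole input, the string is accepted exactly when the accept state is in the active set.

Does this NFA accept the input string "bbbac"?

initial (ε-close {0}): {0,1,2,4}
'b' @ 1: {3,4,5,6}
'b' @ 2: {3,4,5,6,7,8}
'b' @ 3: {3,4,5,6,7,8}
'a' @ 4: {7,8}
'c' @ 5: {1,9}  [accepting]
final: {1,9}; accept 1 in set

Answer: ACCEPT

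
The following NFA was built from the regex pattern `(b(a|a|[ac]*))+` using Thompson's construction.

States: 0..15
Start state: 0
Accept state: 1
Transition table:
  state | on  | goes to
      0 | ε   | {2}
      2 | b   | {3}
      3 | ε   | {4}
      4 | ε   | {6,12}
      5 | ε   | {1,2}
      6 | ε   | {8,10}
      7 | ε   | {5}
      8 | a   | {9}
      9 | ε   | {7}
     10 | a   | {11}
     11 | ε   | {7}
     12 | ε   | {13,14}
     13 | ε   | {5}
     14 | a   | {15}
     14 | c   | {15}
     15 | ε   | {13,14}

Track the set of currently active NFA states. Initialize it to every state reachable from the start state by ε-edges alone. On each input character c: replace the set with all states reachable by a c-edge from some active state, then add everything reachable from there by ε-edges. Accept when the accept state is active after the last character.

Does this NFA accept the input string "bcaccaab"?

Answer: ACCEPT

Derivation:
start: ε-closure({0}) = {0,2}
'b' @ 1: {1,2,3,4,5,6,8,10,12,13,14}  (accept∈set)
'c' @ 2: {1,2,5,13,14,15}  (accept∈set)
'a' @ 3: {1,2,5,13,14,15}  (accept∈set)
'c' @ 4: {1,2,5,13,14,15}  (accept∈set)
'c' @ 5: {1,2,5,13,14,15}  (accept∈set)
'a' @ 6: {1,2,5,13,14,15}  (accept∈set)
'a' @ 7: {1,2,5,13,14,15}  (accept∈set)
'b' @ 8: {1,2,3,4,5,6,8,10,12,13,14}  (accept∈set)
after full input: {1,2,3,4,5,6,8,10,12,13,14}  (accept=1 in)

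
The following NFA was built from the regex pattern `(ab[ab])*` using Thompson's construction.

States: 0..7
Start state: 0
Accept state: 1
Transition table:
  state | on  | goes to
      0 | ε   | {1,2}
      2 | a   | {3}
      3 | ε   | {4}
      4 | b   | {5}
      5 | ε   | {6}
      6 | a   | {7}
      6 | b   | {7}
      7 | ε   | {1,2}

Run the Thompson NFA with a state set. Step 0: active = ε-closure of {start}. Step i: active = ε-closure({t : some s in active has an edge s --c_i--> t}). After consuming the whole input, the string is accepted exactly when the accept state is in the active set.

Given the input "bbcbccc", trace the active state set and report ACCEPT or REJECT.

start: ε-closure({0}) = {0,1,2}
'b' @ 1: {}  — state set empty
rest 'bcbccc' ignored (set empty)
end set {} — state 1 not in

Answer: REJECT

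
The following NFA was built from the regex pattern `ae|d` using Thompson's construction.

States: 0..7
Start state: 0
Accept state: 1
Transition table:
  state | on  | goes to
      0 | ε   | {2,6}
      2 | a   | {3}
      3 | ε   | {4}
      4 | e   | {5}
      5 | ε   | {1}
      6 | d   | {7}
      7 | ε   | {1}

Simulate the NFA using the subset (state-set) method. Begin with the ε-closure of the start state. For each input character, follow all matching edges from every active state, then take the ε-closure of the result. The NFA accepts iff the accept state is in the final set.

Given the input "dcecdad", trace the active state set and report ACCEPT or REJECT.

Answer: REJECT

Trace:
S₀ = ε-closure({0}) = {0,2,6}
'd' @ 1: {1,7}  (accept∈set)
'c' @ 2: {}  — dead — no transitions
rest 'ecdad' ignored (set empty)
end set {} — state 1 not in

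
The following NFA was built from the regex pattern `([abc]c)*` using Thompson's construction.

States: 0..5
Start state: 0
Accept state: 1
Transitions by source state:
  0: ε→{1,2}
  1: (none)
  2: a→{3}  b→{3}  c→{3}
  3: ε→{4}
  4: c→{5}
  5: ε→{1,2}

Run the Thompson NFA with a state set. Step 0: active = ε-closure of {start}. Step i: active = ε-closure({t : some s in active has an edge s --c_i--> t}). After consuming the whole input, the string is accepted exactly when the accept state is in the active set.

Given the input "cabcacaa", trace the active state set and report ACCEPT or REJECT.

start: ε-closure({0}) = {0,1,2}
'c' @ 1: {3,4}
'a' @ 2: {}  — state set empty
rest 'bcacaa' ignored (set empty)
final: {}; accept 1 not in set

Answer: REJECT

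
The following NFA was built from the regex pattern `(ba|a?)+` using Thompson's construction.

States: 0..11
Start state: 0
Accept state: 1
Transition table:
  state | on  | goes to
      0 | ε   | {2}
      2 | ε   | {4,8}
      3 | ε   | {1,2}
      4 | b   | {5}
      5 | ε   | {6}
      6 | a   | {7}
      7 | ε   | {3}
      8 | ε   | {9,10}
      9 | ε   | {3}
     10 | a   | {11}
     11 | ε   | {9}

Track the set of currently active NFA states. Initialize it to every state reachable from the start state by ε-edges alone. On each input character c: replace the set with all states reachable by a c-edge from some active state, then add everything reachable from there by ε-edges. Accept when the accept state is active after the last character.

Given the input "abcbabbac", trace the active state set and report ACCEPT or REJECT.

S₀ = ε-closure({0}) = {0,1,2,3,4,8,9,10}
'a' @ 1: {1,2,3,4,8,9,10,11}  ✓accept
'b' @ 2: {5,6}
'c' @ 3: {}  — dead — no transitions
rest 'babbac' ignored (set empty)
end set {} — state 1 not in

Answer: REJECT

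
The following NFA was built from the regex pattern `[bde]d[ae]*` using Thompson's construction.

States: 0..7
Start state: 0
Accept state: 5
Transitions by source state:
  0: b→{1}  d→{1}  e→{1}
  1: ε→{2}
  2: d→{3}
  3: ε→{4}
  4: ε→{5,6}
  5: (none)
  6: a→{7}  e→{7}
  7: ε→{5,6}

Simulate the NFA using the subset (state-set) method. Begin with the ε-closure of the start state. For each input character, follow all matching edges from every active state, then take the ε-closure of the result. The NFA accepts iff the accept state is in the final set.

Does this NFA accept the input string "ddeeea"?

Answer: ACCEPT

Derivation:
start: ε-closure({0}) = {0}
'd' @ 1: {1,2}
'd' @ 2: {3,4,5,6}  [accepting]
'e' @ 3: {5,6,7}  [accepting]
'e' @ 4: {5,6,7}  [accepting]
'e' @ 5: {5,6,7}  [accepting]
'a' @ 6: {5,6,7}  [accepting]
final: {5,6,7}; accept 5 in set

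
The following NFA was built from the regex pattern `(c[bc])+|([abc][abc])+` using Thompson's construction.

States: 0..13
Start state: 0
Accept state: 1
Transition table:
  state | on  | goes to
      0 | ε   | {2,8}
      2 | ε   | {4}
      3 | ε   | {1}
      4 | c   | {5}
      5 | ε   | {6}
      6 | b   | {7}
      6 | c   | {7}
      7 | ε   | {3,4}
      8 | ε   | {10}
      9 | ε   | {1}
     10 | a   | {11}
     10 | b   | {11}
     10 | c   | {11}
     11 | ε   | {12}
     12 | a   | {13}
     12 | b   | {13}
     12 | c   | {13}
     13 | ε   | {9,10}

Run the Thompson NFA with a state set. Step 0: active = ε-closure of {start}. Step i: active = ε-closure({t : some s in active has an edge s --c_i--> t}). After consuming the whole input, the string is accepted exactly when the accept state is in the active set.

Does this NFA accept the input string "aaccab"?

S₀ = ε-closure({0}) = {0,2,4,8,10}
'a' @ 1: {11,12}
'a' @ 2: {1,9,10,13}  (accept∈set)
'c' @ 3: {11,12}
'c' @ 4: {1,9,10,13}  (accept∈set)
'a' @ 5: {11,12}
'b' @ 6: {1,9,10,13}  (accept∈set)
after full input: {1,9,10,13}  (accept=1 in)

Answer: ACCEPT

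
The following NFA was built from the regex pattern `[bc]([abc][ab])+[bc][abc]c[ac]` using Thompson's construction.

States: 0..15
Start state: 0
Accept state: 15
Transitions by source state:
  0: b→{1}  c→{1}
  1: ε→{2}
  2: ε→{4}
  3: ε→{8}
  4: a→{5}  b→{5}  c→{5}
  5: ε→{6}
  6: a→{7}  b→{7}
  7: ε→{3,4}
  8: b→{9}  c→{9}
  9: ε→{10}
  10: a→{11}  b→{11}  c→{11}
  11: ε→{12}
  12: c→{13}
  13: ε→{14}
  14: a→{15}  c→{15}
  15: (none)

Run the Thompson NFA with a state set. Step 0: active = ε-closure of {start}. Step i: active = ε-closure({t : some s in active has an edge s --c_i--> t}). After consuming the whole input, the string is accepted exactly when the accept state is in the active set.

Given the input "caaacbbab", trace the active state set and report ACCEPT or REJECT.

initial (ε-close {0}): {0}
'c' @ 1: {1,2,4}
'a' @ 2: {5,6}
'a' @ 3: {3,4,7,8}
'a' @ 4: {5,6}
'c' @ 5: {}  — state set empty
rest 'bbab' ignored (set empty)
end set {} — state 15 not in

Answer: REJECT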